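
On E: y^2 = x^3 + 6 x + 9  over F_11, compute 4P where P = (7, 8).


k = 4 = 100_2 (binary, LSB first: 001)
Double-and-add from P = (7, 8):
  bit 0 = 0: acc unchanged = O
  bit 1 = 0: acc unchanged = O
  bit 2 = 1: acc = O + (7, 3) = (7, 3)

4P = (7, 3)


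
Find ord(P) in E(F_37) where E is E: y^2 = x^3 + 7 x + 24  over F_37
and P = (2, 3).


Compute successive multiples of P until we hit O:
  1P = (2, 3)
  2P = (5, 6)
  3P = (31, 5)
  4P = (11, 27)
  5P = (27, 29)
  6P = (24, 20)
  7P = (21, 21)
  8P = (15, 10)
  ... (continuing to 34P)
  34P = O

ord(P) = 34


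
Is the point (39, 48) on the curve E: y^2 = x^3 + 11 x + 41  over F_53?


Check whether y^2 = x^3 + 11 x + 41 (mod 53) for (x, y) = (39, 48).
LHS: y^2 = 48^2 mod 53 = 25
RHS: x^3 + 11 x + 41 = 39^3 + 11*39 + 41 mod 53 = 5
LHS != RHS

No, not on the curve


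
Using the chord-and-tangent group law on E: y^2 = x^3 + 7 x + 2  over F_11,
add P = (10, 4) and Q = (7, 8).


P != Q, so use the chord formula.
s = (y2 - y1) / (x2 - x1) = (4) / (8) mod 11 = 6
x3 = s^2 - x1 - x2 mod 11 = 6^2 - 10 - 7 = 8
y3 = s (x1 - x3) - y1 mod 11 = 6 * (10 - 8) - 4 = 8

P + Q = (8, 8)


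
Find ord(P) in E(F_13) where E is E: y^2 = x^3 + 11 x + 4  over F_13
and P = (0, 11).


Compute successive multiples of P until we hit O:
  1P = (0, 11)
  2P = (10, 10)
  3P = (6, 0)
  4P = (10, 3)
  5P = (0, 2)
  6P = O

ord(P) = 6


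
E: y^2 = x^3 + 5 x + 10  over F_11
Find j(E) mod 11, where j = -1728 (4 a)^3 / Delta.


Delta = -16(4 a^3 + 27 b^2) mod 11 = 5
-1728 * (4 a)^3 = -1728 * (4*5)^3 mod 11 = 8
j = 8 * 5^(-1) mod 11 = 6

j = 6 (mod 11)


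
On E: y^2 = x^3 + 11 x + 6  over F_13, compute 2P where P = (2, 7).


Doubling: s = (3 x1^2 + a) / (2 y1)
s = (3*2^2 + 11) / (2*7) mod 13 = 10
x3 = s^2 - 2 x1 mod 13 = 10^2 - 2*2 = 5
y3 = s (x1 - x3) - y1 mod 13 = 10 * (2 - 5) - 7 = 2

2P = (5, 2)


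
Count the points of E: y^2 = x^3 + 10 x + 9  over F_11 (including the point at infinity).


For each x in F_11, count y with y^2 = x^3 + 10 x + 9 mod 11:
  x = 0: RHS = 9, y in [3, 8]  -> 2 point(s)
  x = 1: RHS = 9, y in [3, 8]  -> 2 point(s)
  x = 2: RHS = 4, y in [2, 9]  -> 2 point(s)
  x = 3: RHS = 0, y in [0]  -> 1 point(s)
  x = 4: RHS = 3, y in [5, 6]  -> 2 point(s)
  x = 7: RHS = 4, y in [2, 9]  -> 2 point(s)
  x = 9: RHS = 3, y in [5, 6]  -> 2 point(s)
  x = 10: RHS = 9, y in [3, 8]  -> 2 point(s)
Affine points: 15. Add the point at infinity: total = 16.

#E(F_11) = 16


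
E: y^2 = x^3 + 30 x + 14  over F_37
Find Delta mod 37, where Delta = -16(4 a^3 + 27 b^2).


4 a^3 + 27 b^2 = 4*30^3 + 27*14^2 = 108000 + 5292 = 113292
Delta = -16 * (113292) = -1812672
Delta mod 37 = 32

Delta = 32 (mod 37)


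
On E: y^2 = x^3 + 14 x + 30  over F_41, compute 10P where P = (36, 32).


k = 10 = 1010_2 (binary, LSB first: 0101)
Double-and-add from P = (36, 32):
  bit 0 = 0: acc unchanged = O
  bit 1 = 1: acc = O + (8, 30) = (8, 30)
  bit 2 = 0: acc unchanged = (8, 30)
  bit 3 = 1: acc = (8, 30) + (13, 21) = (38, 24)

10P = (38, 24)


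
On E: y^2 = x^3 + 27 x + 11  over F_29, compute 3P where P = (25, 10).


k = 3 = 11_2 (binary, LSB first: 11)
Double-and-add from P = (25, 10):
  bit 0 = 1: acc = O + (25, 10) = (25, 10)
  bit 1 = 1: acc = (25, 10) + (13, 6) = (4, 26)

3P = (4, 26)


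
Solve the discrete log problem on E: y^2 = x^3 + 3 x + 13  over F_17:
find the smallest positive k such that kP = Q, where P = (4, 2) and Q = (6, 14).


Enumerate multiples of P until we hit Q = (6, 14):
  1P = (4, 2)
  2P = (9, 15)
  3P = (6, 3)
  4P = (3, 7)
  5P = (1, 0)
  6P = (3, 10)
  7P = (6, 14)
Match found at i = 7.

k = 7


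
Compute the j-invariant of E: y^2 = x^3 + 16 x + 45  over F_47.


Delta = -16(4 a^3 + 27 b^2) mod 47 = 33
-1728 * (4 a)^3 = -1728 * (4*16)^3 mod 47 = 40
j = 40 * 33^(-1) mod 47 = 24

j = 24 (mod 47)


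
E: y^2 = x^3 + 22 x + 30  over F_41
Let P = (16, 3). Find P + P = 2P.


Doubling: s = (3 x1^2 + a) / (2 y1)
s = (3*16^2 + 22) / (2*3) mod 41 = 36
x3 = s^2 - 2 x1 mod 41 = 36^2 - 2*16 = 34
y3 = s (x1 - x3) - y1 mod 41 = 36 * (16 - 34) - 3 = 5

2P = (34, 5)


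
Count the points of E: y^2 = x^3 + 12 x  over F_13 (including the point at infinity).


For each x in F_13, count y with y^2 = x^3 + 12 x + 0 mod 13:
  x = 0: RHS = 0, y in [0]  -> 1 point(s)
  x = 1: RHS = 0, y in [0]  -> 1 point(s)
  x = 5: RHS = 3, y in [4, 9]  -> 2 point(s)
  x = 8: RHS = 10, y in [6, 7]  -> 2 point(s)
  x = 12: RHS = 0, y in [0]  -> 1 point(s)
Affine points: 7. Add the point at infinity: total = 8.

#E(F_13) = 8


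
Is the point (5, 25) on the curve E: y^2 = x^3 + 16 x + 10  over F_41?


Check whether y^2 = x^3 + 16 x + 10 (mod 41) for (x, y) = (5, 25).
LHS: y^2 = 25^2 mod 41 = 10
RHS: x^3 + 16 x + 10 = 5^3 + 16*5 + 10 mod 41 = 10
LHS = RHS

Yes, on the curve


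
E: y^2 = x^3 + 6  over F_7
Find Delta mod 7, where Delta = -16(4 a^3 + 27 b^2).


4 a^3 + 27 b^2 = 4*0^3 + 27*6^2 = 0 + 972 = 972
Delta = -16 * (972) = -15552
Delta mod 7 = 2

Delta = 2 (mod 7)


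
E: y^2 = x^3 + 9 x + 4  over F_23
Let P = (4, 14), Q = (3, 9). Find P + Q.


P != Q, so use the chord formula.
s = (y2 - y1) / (x2 - x1) = (18) / (22) mod 23 = 5
x3 = s^2 - x1 - x2 mod 23 = 5^2 - 4 - 3 = 18
y3 = s (x1 - x3) - y1 mod 23 = 5 * (4 - 18) - 14 = 8

P + Q = (18, 8)


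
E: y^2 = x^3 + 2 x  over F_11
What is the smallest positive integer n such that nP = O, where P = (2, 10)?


Compute successive multiples of P until we hit O:
  1P = (2, 10)
  2P = (1, 5)
  3P = (0, 0)
  4P = (1, 6)
  5P = (2, 1)
  6P = O

ord(P) = 6


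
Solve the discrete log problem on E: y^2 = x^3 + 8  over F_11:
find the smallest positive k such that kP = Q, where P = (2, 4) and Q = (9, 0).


Enumerate multiples of P until we hit Q = (9, 0):
  1P = (2, 4)
  2P = (1, 3)
  3P = (9, 0)
Match found at i = 3.

k = 3


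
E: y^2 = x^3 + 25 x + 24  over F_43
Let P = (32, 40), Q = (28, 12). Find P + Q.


P != Q, so use the chord formula.
s = (y2 - y1) / (x2 - x1) = (15) / (39) mod 43 = 7
x3 = s^2 - x1 - x2 mod 43 = 7^2 - 32 - 28 = 32
y3 = s (x1 - x3) - y1 mod 43 = 7 * (32 - 32) - 40 = 3

P + Q = (32, 3)


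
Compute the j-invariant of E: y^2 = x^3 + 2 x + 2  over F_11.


Delta = -16(4 a^3 + 27 b^2) mod 11 = 4
-1728 * (4 a)^3 = -1728 * (4*2)^3 mod 11 = 5
j = 5 * 4^(-1) mod 11 = 4

j = 4 (mod 11)


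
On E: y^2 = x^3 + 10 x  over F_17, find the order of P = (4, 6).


Compute successive multiples of P until we hit O:
  1P = (4, 6)
  2P = (13, 10)
  3P = (13, 7)
  4P = (4, 11)
  5P = O

ord(P) = 5


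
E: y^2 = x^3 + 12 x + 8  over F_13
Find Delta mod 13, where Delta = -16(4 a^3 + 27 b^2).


4 a^3 + 27 b^2 = 4*12^3 + 27*8^2 = 6912 + 1728 = 8640
Delta = -16 * (8640) = -138240
Delta mod 13 = 2

Delta = 2 (mod 13)


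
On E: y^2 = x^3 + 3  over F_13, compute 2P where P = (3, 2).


Doubling: s = (3 x1^2 + a) / (2 y1)
s = (3*3^2 + 0) / (2*2) mod 13 = 10
x3 = s^2 - 2 x1 mod 13 = 10^2 - 2*3 = 3
y3 = s (x1 - x3) - y1 mod 13 = 10 * (3 - 3) - 2 = 11

2P = (3, 11)


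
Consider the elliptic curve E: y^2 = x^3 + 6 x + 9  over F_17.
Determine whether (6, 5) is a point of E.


Check whether y^2 = x^3 + 6 x + 9 (mod 17) for (x, y) = (6, 5).
LHS: y^2 = 5^2 mod 17 = 8
RHS: x^3 + 6 x + 9 = 6^3 + 6*6 + 9 mod 17 = 6
LHS != RHS

No, not on the curve


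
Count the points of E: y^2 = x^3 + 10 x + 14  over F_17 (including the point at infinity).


For each x in F_17, count y with y^2 = x^3 + 10 x + 14 mod 17:
  x = 1: RHS = 8, y in [5, 12]  -> 2 point(s)
  x = 2: RHS = 8, y in [5, 12]  -> 2 point(s)
  x = 4: RHS = 16, y in [4, 13]  -> 2 point(s)
  x = 5: RHS = 2, y in [6, 11]  -> 2 point(s)
  x = 6: RHS = 1, y in [1, 16]  -> 2 point(s)
  x = 7: RHS = 2, y in [6, 11]  -> 2 point(s)
  x = 9: RHS = 0, y in [0]  -> 1 point(s)
  x = 10: RHS = 9, y in [3, 14]  -> 2 point(s)
  x = 12: RHS = 9, y in [3, 14]  -> 2 point(s)
  x = 14: RHS = 8, y in [5, 12]  -> 2 point(s)
Affine points: 19. Add the point at infinity: total = 20.

#E(F_17) = 20


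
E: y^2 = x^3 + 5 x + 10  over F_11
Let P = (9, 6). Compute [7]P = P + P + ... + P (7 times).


k = 7 = 111_2 (binary, LSB first: 111)
Double-and-add from P = (9, 6):
  bit 0 = 1: acc = O + (9, 6) = (9, 6)
  bit 1 = 1: acc = (9, 6) + (7, 6) = (6, 5)
  bit 2 = 1: acc = (6, 5) + (1, 4) = (8, 10)

7P = (8, 10)


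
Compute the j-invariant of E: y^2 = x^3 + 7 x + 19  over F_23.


Delta = -16(4 a^3 + 27 b^2) mod 23 = 1
-1728 * (4 a)^3 = -1728 * (4*7)^3 mod 23 = 16
j = 16 * 1^(-1) mod 23 = 16

j = 16 (mod 23)


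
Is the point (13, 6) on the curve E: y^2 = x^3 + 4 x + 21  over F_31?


Check whether y^2 = x^3 + 4 x + 21 (mod 31) for (x, y) = (13, 6).
LHS: y^2 = 6^2 mod 31 = 5
RHS: x^3 + 4 x + 21 = 13^3 + 4*13 + 21 mod 31 = 7
LHS != RHS

No, not on the curve


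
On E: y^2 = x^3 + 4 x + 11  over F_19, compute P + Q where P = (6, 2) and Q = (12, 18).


P != Q, so use the chord formula.
s = (y2 - y1) / (x2 - x1) = (16) / (6) mod 19 = 9
x3 = s^2 - x1 - x2 mod 19 = 9^2 - 6 - 12 = 6
y3 = s (x1 - x3) - y1 mod 19 = 9 * (6 - 6) - 2 = 17

P + Q = (6, 17)


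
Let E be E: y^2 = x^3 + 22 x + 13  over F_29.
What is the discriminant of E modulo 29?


4 a^3 + 27 b^2 = 4*22^3 + 27*13^2 = 42592 + 4563 = 47155
Delta = -16 * (47155) = -754480
Delta mod 29 = 13

Delta = 13 (mod 29)


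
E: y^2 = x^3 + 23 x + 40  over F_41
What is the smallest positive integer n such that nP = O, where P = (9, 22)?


Compute successive multiples of P until we hit O:
  1P = (9, 22)
  2P = (31, 9)
  3P = (26, 16)
  4P = (24, 5)
  5P = (4, 27)
  6P = (29, 39)
  7P = (11, 5)
  8P = (1, 33)
  ... (continuing to 40P)
  40P = O

ord(P) = 40


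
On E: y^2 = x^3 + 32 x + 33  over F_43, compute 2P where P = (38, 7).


Doubling: s = (3 x1^2 + a) / (2 y1)
s = (3*38^2 + 32) / (2*7) mod 43 = 23
x3 = s^2 - 2 x1 mod 43 = 23^2 - 2*38 = 23
y3 = s (x1 - x3) - y1 mod 43 = 23 * (38 - 23) - 7 = 37

2P = (23, 37)


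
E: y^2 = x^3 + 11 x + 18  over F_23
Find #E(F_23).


For each x in F_23, count y with y^2 = x^3 + 11 x + 18 mod 23:
  x = 0: RHS = 18, y in [8, 15]  -> 2 point(s)
  x = 2: RHS = 2, y in [5, 18]  -> 2 point(s)
  x = 3: RHS = 9, y in [3, 20]  -> 2 point(s)
  x = 6: RHS = 1, y in [1, 22]  -> 2 point(s)
  x = 7: RHS = 1, y in [1, 22]  -> 2 point(s)
  x = 9: RHS = 18, y in [8, 15]  -> 2 point(s)
  x = 10: RHS = 1, y in [1, 22]  -> 2 point(s)
  x = 13: RHS = 12, y in [9, 14]  -> 2 point(s)
  x = 14: RHS = 18, y in [8, 15]  -> 2 point(s)
  x = 15: RHS = 16, y in [4, 19]  -> 2 point(s)
  x = 16: RHS = 12, y in [9, 14]  -> 2 point(s)
  x = 17: RHS = 12, y in [9, 14]  -> 2 point(s)
  x = 19: RHS = 2, y in [5, 18]  -> 2 point(s)
  x = 20: RHS = 4, y in [2, 21]  -> 2 point(s)
  x = 22: RHS = 6, y in [11, 12]  -> 2 point(s)
Affine points: 30. Add the point at infinity: total = 31.

#E(F_23) = 31


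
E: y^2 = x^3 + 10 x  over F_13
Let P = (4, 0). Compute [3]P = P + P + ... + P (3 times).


k = 3 = 11_2 (binary, LSB first: 11)
Double-and-add from P = (4, 0):
  bit 0 = 1: acc = O + (4, 0) = (4, 0)
  bit 1 = 1: acc = (4, 0) + O = (4, 0)

3P = (4, 0)


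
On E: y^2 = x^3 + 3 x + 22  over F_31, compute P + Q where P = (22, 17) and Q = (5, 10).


P != Q, so use the chord formula.
s = (y2 - y1) / (x2 - x1) = (24) / (14) mod 31 = 15
x3 = s^2 - x1 - x2 mod 31 = 15^2 - 22 - 5 = 12
y3 = s (x1 - x3) - y1 mod 31 = 15 * (22 - 12) - 17 = 9

P + Q = (12, 9)


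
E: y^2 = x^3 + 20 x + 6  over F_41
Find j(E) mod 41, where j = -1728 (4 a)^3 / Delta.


Delta = -16(4 a^3 + 27 b^2) mod 41 = 36
-1728 * (4 a)^3 = -1728 * (4*20)^3 mod 41 = 7
j = 7 * 36^(-1) mod 41 = 15

j = 15 (mod 41)


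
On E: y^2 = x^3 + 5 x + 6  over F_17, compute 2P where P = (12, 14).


Doubling: s = (3 x1^2 + a) / (2 y1)
s = (3*12^2 + 5) / (2*14) mod 17 = 15
x3 = s^2 - 2 x1 mod 17 = 15^2 - 2*12 = 14
y3 = s (x1 - x3) - y1 mod 17 = 15 * (12 - 14) - 14 = 7

2P = (14, 7)


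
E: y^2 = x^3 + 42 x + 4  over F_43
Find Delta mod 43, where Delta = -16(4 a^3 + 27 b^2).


4 a^3 + 27 b^2 = 4*42^3 + 27*4^2 = 296352 + 432 = 296784
Delta = -16 * (296784) = -4748544
Delta mod 43 = 32

Delta = 32 (mod 43)


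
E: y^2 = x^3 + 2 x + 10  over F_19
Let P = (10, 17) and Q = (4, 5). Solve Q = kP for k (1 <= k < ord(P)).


Enumerate multiples of P until we hit Q = (4, 5):
  1P = (10, 17)
  2P = (4, 5)
Match found at i = 2.

k = 2


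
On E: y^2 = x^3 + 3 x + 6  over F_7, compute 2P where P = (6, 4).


k = 2 = 10_2 (binary, LSB first: 01)
Double-and-add from P = (6, 4):
  bit 0 = 0: acc unchanged = O
  bit 1 = 1: acc = O + (3, 0) = (3, 0)

2P = (3, 0)


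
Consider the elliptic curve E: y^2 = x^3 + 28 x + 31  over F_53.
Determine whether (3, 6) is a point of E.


Check whether y^2 = x^3 + 28 x + 31 (mod 53) for (x, y) = (3, 6).
LHS: y^2 = 6^2 mod 53 = 36
RHS: x^3 + 28 x + 31 = 3^3 + 28*3 + 31 mod 53 = 36
LHS = RHS

Yes, on the curve


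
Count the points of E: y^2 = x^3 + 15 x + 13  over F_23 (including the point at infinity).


For each x in F_23, count y with y^2 = x^3 + 15 x + 13 mod 23:
  x = 0: RHS = 13, y in [6, 17]  -> 2 point(s)
  x = 1: RHS = 6, y in [11, 12]  -> 2 point(s)
  x = 3: RHS = 16, y in [4, 19]  -> 2 point(s)
  x = 5: RHS = 6, y in [11, 12]  -> 2 point(s)
  x = 7: RHS = 1, y in [1, 22]  -> 2 point(s)
  x = 8: RHS = 1, y in [1, 22]  -> 2 point(s)
  x = 9: RHS = 3, y in [7, 16]  -> 2 point(s)
  x = 10: RHS = 13, y in [6, 17]  -> 2 point(s)
  x = 12: RHS = 12, y in [9, 14]  -> 2 point(s)
  x = 13: RHS = 13, y in [6, 17]  -> 2 point(s)
  x = 14: RHS = 0, y in [0]  -> 1 point(s)
  x = 15: RHS = 2, y in [5, 18]  -> 2 point(s)
  x = 16: RHS = 2, y in [5, 18]  -> 2 point(s)
  x = 17: RHS = 6, y in [11, 12]  -> 2 point(s)
  x = 19: RHS = 4, y in [2, 21]  -> 2 point(s)
Affine points: 29. Add the point at infinity: total = 30.

#E(F_23) = 30


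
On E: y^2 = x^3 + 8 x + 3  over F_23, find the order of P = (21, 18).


Compute successive multiples of P until we hit O:
  1P = (21, 18)
  2P = (8, 2)
  3P = (3, 13)
  4P = (0, 7)
  5P = (15, 18)
  6P = (10, 5)
  7P = (1, 14)
  8P = (13, 2)
  ... (continuing to 21P)
  21P = O

ord(P) = 21


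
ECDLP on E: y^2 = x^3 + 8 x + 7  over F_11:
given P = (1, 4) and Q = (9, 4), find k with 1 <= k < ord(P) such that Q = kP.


Enumerate multiples of P until we hit Q = (9, 4):
  1P = (1, 4)
  2P = (9, 7)
  3P = (2, 8)
  4P = (2, 3)
  5P = (9, 4)
Match found at i = 5.

k = 5


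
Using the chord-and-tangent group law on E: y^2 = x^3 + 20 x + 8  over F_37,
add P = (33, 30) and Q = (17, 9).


P != Q, so use the chord formula.
s = (y2 - y1) / (x2 - x1) = (16) / (21) mod 37 = 36
x3 = s^2 - x1 - x2 mod 37 = 36^2 - 33 - 17 = 25
y3 = s (x1 - x3) - y1 mod 37 = 36 * (33 - 25) - 30 = 36

P + Q = (25, 36)


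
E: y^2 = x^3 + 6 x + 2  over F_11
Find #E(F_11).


For each x in F_11, count y with y^2 = x^3 + 6 x + 2 mod 11:
  x = 1: RHS = 9, y in [3, 8]  -> 2 point(s)
  x = 2: RHS = 0, y in [0]  -> 1 point(s)
  x = 3: RHS = 3, y in [5, 6]  -> 2 point(s)
  x = 5: RHS = 3, y in [5, 6]  -> 2 point(s)
  x = 6: RHS = 1, y in [1, 10]  -> 2 point(s)
  x = 8: RHS = 1, y in [1, 10]  -> 2 point(s)
  x = 9: RHS = 4, y in [2, 9]  -> 2 point(s)
Affine points: 13. Add the point at infinity: total = 14.

#E(F_11) = 14


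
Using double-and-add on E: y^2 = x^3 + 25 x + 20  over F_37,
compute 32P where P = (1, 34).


k = 32 = 100000_2 (binary, LSB first: 000001)
Double-and-add from P = (1, 34):
  bit 0 = 0: acc unchanged = O
  bit 1 = 0: acc unchanged = O
  bit 2 = 0: acc unchanged = O
  bit 3 = 0: acc unchanged = O
  bit 4 = 0: acc unchanged = O
  bit 5 = 1: acc = O + (20, 11) = (20, 11)

32P = (20, 11)


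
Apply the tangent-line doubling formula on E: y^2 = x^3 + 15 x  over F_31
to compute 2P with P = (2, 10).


Doubling: s = (3 x1^2 + a) / (2 y1)
s = (3*2^2 + 15) / (2*10) mod 31 = 6
x3 = s^2 - 2 x1 mod 31 = 6^2 - 2*2 = 1
y3 = s (x1 - x3) - y1 mod 31 = 6 * (2 - 1) - 10 = 27

2P = (1, 27)


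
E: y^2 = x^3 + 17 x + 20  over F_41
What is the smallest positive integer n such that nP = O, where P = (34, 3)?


Compute successive multiples of P until we hit O:
  1P = (34, 3)
  2P = (14, 38)
  3P = (14, 3)
  4P = (34, 38)
  5P = O

ord(P) = 5


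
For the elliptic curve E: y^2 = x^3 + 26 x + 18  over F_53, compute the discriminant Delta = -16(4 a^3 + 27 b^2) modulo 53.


4 a^3 + 27 b^2 = 4*26^3 + 27*18^2 = 70304 + 8748 = 79052
Delta = -16 * (79052) = -1264832
Delta mod 53 = 13

Delta = 13 (mod 53)


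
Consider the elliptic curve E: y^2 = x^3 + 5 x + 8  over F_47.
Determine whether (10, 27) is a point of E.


Check whether y^2 = x^3 + 5 x + 8 (mod 47) for (x, y) = (10, 27).
LHS: y^2 = 27^2 mod 47 = 24
RHS: x^3 + 5 x + 8 = 10^3 + 5*10 + 8 mod 47 = 24
LHS = RHS

Yes, on the curve


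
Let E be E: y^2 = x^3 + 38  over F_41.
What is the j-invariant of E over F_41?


Delta = -16(4 a^3 + 27 b^2) mod 41 = 7
-1728 * (4 a)^3 = -1728 * (4*0)^3 mod 41 = 0
j = 0 * 7^(-1) mod 41 = 0

j = 0 (mod 41)


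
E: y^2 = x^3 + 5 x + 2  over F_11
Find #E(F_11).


For each x in F_11, count y with y^2 = x^3 + 5 x + 2 mod 11:
  x = 2: RHS = 9, y in [3, 8]  -> 2 point(s)
  x = 3: RHS = 0, y in [0]  -> 1 point(s)
  x = 4: RHS = 9, y in [3, 8]  -> 2 point(s)
  x = 5: RHS = 9, y in [3, 8]  -> 2 point(s)
  x = 8: RHS = 4, y in [2, 9]  -> 2 point(s)
Affine points: 9. Add the point at infinity: total = 10.

#E(F_11) = 10


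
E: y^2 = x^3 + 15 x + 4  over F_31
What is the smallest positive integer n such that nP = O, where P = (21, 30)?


Compute successive multiples of P until we hit O:
  1P = (21, 30)
  2P = (3, 18)
  3P = (4, 2)
  4P = (10, 10)
  5P = (1, 12)
  6P = (25, 16)
  7P = (5, 7)
  8P = (13, 28)
  ... (continuing to 20P)
  20P = O

ord(P) = 20


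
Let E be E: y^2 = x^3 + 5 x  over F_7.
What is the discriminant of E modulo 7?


4 a^3 + 27 b^2 = 4*5^3 + 27*0^2 = 500 + 0 = 500
Delta = -16 * (500) = -8000
Delta mod 7 = 1

Delta = 1 (mod 7)


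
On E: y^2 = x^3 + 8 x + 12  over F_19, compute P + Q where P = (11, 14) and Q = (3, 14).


P != Q, so use the chord formula.
s = (y2 - y1) / (x2 - x1) = (0) / (11) mod 19 = 0
x3 = s^2 - x1 - x2 mod 19 = 0^2 - 11 - 3 = 5
y3 = s (x1 - x3) - y1 mod 19 = 0 * (11 - 5) - 14 = 5

P + Q = (5, 5)


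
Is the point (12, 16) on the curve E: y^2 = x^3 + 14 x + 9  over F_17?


Check whether y^2 = x^3 + 14 x + 9 (mod 17) for (x, y) = (12, 16).
LHS: y^2 = 16^2 mod 17 = 1
RHS: x^3 + 14 x + 9 = 12^3 + 14*12 + 9 mod 17 = 1
LHS = RHS

Yes, on the curve


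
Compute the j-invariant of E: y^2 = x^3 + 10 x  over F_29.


Delta = -16(4 a^3 + 27 b^2) mod 29 = 3
-1728 * (4 a)^3 = -1728 * (4*10)^3 mod 29 = 22
j = 22 * 3^(-1) mod 29 = 17

j = 17 (mod 29)


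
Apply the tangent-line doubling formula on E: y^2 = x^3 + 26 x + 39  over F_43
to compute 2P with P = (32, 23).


Doubling: s = (3 x1^2 + a) / (2 y1)
s = (3*32^2 + 26) / (2*23) mod 43 = 15
x3 = s^2 - 2 x1 mod 43 = 15^2 - 2*32 = 32
y3 = s (x1 - x3) - y1 mod 43 = 15 * (32 - 32) - 23 = 20

2P = (32, 20)


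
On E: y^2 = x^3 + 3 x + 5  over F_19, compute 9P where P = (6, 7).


k = 9 = 1001_2 (binary, LSB first: 1001)
Double-and-add from P = (6, 7):
  bit 0 = 1: acc = O + (6, 7) = (6, 7)
  bit 1 = 0: acc unchanged = (6, 7)
  bit 2 = 0: acc unchanged = (6, 7)
  bit 3 = 1: acc = (6, 7) + (8, 16) = (11, 18)

9P = (11, 18)


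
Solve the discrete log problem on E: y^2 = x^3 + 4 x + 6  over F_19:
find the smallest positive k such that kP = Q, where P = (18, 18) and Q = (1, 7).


Enumerate multiples of P until we hit Q = (1, 7):
  1P = (18, 18)
  2P = (0, 14)
  3P = (17, 16)
  4P = (7, 4)
  5P = (3, 8)
  6P = (9, 7)
  7P = (1, 7)
Match found at i = 7.

k = 7


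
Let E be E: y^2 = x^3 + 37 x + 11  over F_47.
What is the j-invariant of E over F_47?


Delta = -16(4 a^3 + 27 b^2) mod 47 = 25
-1728 * (4 a)^3 = -1728 * (4*37)^3 mod 47 = 13
j = 13 * 25^(-1) mod 47 = 40

j = 40 (mod 47)


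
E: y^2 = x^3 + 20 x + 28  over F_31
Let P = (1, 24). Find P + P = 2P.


Doubling: s = (3 x1^2 + a) / (2 y1)
s = (3*1^2 + 20) / (2*24) mod 31 = 5
x3 = s^2 - 2 x1 mod 31 = 5^2 - 2*1 = 23
y3 = s (x1 - x3) - y1 mod 31 = 5 * (1 - 23) - 24 = 21

2P = (23, 21)


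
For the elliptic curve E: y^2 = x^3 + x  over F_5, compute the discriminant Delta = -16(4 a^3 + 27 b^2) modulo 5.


4 a^3 + 27 b^2 = 4*1^3 + 27*0^2 = 4 + 0 = 4
Delta = -16 * (4) = -64
Delta mod 5 = 1

Delta = 1 (mod 5)


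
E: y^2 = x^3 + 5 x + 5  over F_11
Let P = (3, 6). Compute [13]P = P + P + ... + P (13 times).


k = 13 = 1101_2 (binary, LSB first: 1011)
Double-and-add from P = (3, 6):
  bit 0 = 1: acc = O + (3, 6) = (3, 6)
  bit 1 = 0: acc unchanged = (3, 6)
  bit 2 = 1: acc = (3, 6) + (2, 1) = (9, 8)
  bit 3 = 1: acc = (9, 8) + (5, 1) = (9, 3)

13P = (9, 3)


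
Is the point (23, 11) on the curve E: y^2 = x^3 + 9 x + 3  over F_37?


Check whether y^2 = x^3 + 9 x + 3 (mod 37) for (x, y) = (23, 11).
LHS: y^2 = 11^2 mod 37 = 10
RHS: x^3 + 9 x + 3 = 23^3 + 9*23 + 3 mod 37 = 19
LHS != RHS

No, not on the curve


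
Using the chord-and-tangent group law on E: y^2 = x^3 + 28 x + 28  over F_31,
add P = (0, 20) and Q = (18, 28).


P != Q, so use the chord formula.
s = (y2 - y1) / (x2 - x1) = (8) / (18) mod 31 = 28
x3 = s^2 - x1 - x2 mod 31 = 28^2 - 0 - 18 = 22
y3 = s (x1 - x3) - y1 mod 31 = 28 * (0 - 22) - 20 = 15

P + Q = (22, 15)


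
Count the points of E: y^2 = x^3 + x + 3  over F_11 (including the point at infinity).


For each x in F_11, count y with y^2 = x^3 + 1 x + 3 mod 11:
  x = 0: RHS = 3, y in [5, 6]  -> 2 point(s)
  x = 1: RHS = 5, y in [4, 7]  -> 2 point(s)
  x = 3: RHS = 0, y in [0]  -> 1 point(s)
  x = 4: RHS = 5, y in [4, 7]  -> 2 point(s)
  x = 5: RHS = 1, y in [1, 10]  -> 2 point(s)
  x = 6: RHS = 5, y in [4, 7]  -> 2 point(s)
  x = 7: RHS = 1, y in [1, 10]  -> 2 point(s)
  x = 9: RHS = 4, y in [2, 9]  -> 2 point(s)
  x = 10: RHS = 1, y in [1, 10]  -> 2 point(s)
Affine points: 17. Add the point at infinity: total = 18.

#E(F_11) = 18


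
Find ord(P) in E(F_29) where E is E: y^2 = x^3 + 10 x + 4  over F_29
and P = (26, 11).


Compute successive multiples of P until we hit O:
  1P = (26, 11)
  2P = (15, 22)
  3P = (18, 10)
  4P = (19, 8)
  5P = (12, 24)
  6P = (0, 27)
  7P = (25, 4)
  8P = (27, 11)
  ... (continuing to 25P)
  25P = O

ord(P) = 25


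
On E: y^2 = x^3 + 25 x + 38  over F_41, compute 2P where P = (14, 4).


k = 2 = 10_2 (binary, LSB first: 01)
Double-and-add from P = (14, 4):
  bit 0 = 0: acc unchanged = O
  bit 1 = 1: acc = O + (31, 31) = (31, 31)

2P = (31, 31)


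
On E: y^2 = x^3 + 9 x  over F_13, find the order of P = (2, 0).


Compute successive multiples of P until we hit O:
  1P = (2, 0)
  2P = O

ord(P) = 2


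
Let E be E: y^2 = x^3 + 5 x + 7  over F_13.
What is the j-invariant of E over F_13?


Delta = -16(4 a^3 + 27 b^2) mod 13 = 4
-1728 * (4 a)^3 = -1728 * (4*5)^3 mod 13 = 5
j = 5 * 4^(-1) mod 13 = 11

j = 11 (mod 13)


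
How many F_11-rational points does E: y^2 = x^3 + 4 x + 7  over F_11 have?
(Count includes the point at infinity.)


For each x in F_11, count y with y^2 = x^3 + 4 x + 7 mod 11:
  x = 1: RHS = 1, y in [1, 10]  -> 2 point(s)
  x = 2: RHS = 1, y in [1, 10]  -> 2 point(s)
  x = 5: RHS = 9, y in [3, 8]  -> 2 point(s)
  x = 6: RHS = 5, y in [4, 7]  -> 2 point(s)
  x = 7: RHS = 4, y in [2, 9]  -> 2 point(s)
  x = 8: RHS = 1, y in [1, 10]  -> 2 point(s)
Affine points: 12. Add the point at infinity: total = 13.

#E(F_11) = 13


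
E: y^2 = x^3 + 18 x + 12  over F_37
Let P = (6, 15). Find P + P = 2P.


Doubling: s = (3 x1^2 + a) / (2 y1)
s = (3*6^2 + 18) / (2*15) mod 37 = 19
x3 = s^2 - 2 x1 mod 37 = 19^2 - 2*6 = 16
y3 = s (x1 - x3) - y1 mod 37 = 19 * (6 - 16) - 15 = 17

2P = (16, 17)


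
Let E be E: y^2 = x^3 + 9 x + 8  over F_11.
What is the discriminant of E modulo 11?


4 a^3 + 27 b^2 = 4*9^3 + 27*8^2 = 2916 + 1728 = 4644
Delta = -16 * (4644) = -74304
Delta mod 11 = 1

Delta = 1 (mod 11)


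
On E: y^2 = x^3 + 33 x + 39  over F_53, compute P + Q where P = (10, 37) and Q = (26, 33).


P != Q, so use the chord formula.
s = (y2 - y1) / (x2 - x1) = (49) / (16) mod 53 = 13
x3 = s^2 - x1 - x2 mod 53 = 13^2 - 10 - 26 = 27
y3 = s (x1 - x3) - y1 mod 53 = 13 * (10 - 27) - 37 = 7

P + Q = (27, 7)


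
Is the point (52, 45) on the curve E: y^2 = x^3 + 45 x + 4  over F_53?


Check whether y^2 = x^3 + 45 x + 4 (mod 53) for (x, y) = (52, 45).
LHS: y^2 = 45^2 mod 53 = 11
RHS: x^3 + 45 x + 4 = 52^3 + 45*52 + 4 mod 53 = 11
LHS = RHS

Yes, on the curve


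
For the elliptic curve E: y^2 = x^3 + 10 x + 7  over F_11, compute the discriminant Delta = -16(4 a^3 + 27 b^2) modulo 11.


4 a^3 + 27 b^2 = 4*10^3 + 27*7^2 = 4000 + 1323 = 5323
Delta = -16 * (5323) = -85168
Delta mod 11 = 5

Delta = 5 (mod 11)


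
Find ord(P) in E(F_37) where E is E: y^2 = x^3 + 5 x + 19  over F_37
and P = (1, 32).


Compute successive multiples of P until we hit O:
  1P = (1, 32)
  2P = (9, 4)
  3P = (30, 14)
  4P = (18, 13)
  5P = (14, 13)
  6P = (11, 31)
  7P = (35, 1)
  8P = (5, 13)
  ... (continuing to 17P)
  17P = O

ord(P) = 17


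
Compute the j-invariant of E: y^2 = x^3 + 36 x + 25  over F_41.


Delta = -16(4 a^3 + 27 b^2) mod 41 = 31
-1728 * (4 a)^3 = -1728 * (4*36)^3 mod 41 = 30
j = 30 * 31^(-1) mod 41 = 38

j = 38 (mod 41)


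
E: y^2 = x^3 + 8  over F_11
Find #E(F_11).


For each x in F_11, count y with y^2 = x^3 + 0 x + 8 mod 11:
  x = 1: RHS = 9, y in [3, 8]  -> 2 point(s)
  x = 2: RHS = 5, y in [4, 7]  -> 2 point(s)
  x = 5: RHS = 1, y in [1, 10]  -> 2 point(s)
  x = 6: RHS = 4, y in [2, 9]  -> 2 point(s)
  x = 8: RHS = 3, y in [5, 6]  -> 2 point(s)
  x = 9: RHS = 0, y in [0]  -> 1 point(s)
Affine points: 11. Add the point at infinity: total = 12.

#E(F_11) = 12


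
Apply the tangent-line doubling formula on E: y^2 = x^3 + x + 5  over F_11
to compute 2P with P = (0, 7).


Doubling: s = (3 x1^2 + a) / (2 y1)
s = (3*0^2 + 1) / (2*7) mod 11 = 4
x3 = s^2 - 2 x1 mod 11 = 4^2 - 2*0 = 5
y3 = s (x1 - x3) - y1 mod 11 = 4 * (0 - 5) - 7 = 6

2P = (5, 6)


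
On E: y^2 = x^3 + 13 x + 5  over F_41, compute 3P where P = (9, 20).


k = 3 = 11_2 (binary, LSB first: 11)
Double-and-add from P = (9, 20):
  bit 0 = 1: acc = O + (9, 20) = (9, 20)
  bit 1 = 1: acc = (9, 20) + (0, 13) = (24, 23)

3P = (24, 23)


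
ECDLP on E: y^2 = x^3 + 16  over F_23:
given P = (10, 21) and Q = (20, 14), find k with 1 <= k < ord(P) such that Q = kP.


Enumerate multiples of P until we hit Q = (20, 14):
  1P = (10, 21)
  2P = (16, 15)
  3P = (21, 13)
  4P = (18, 12)
  5P = (11, 6)
  6P = (20, 14)
Match found at i = 6.

k = 6


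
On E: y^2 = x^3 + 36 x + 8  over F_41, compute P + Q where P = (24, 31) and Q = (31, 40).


P != Q, so use the chord formula.
s = (y2 - y1) / (x2 - x1) = (9) / (7) mod 41 = 13
x3 = s^2 - x1 - x2 mod 41 = 13^2 - 24 - 31 = 32
y3 = s (x1 - x3) - y1 mod 41 = 13 * (24 - 32) - 31 = 29

P + Q = (32, 29)


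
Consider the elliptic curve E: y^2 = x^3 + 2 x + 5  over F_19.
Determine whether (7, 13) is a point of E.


Check whether y^2 = x^3 + 2 x + 5 (mod 19) for (x, y) = (7, 13).
LHS: y^2 = 13^2 mod 19 = 17
RHS: x^3 + 2 x + 5 = 7^3 + 2*7 + 5 mod 19 = 1
LHS != RHS

No, not on the curve


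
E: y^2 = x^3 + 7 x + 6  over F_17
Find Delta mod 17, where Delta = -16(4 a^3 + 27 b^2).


4 a^3 + 27 b^2 = 4*7^3 + 27*6^2 = 1372 + 972 = 2344
Delta = -16 * (2344) = -37504
Delta mod 17 = 15

Delta = 15 (mod 17)


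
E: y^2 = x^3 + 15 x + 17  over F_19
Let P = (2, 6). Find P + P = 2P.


Doubling: s = (3 x1^2 + a) / (2 y1)
s = (3*2^2 + 15) / (2*6) mod 19 = 7
x3 = s^2 - 2 x1 mod 19 = 7^2 - 2*2 = 7
y3 = s (x1 - x3) - y1 mod 19 = 7 * (2 - 7) - 6 = 16

2P = (7, 16)


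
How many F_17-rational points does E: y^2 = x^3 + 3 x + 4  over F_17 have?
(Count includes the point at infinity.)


For each x in F_17, count y with y^2 = x^3 + 3 x + 4 mod 17:
  x = 0: RHS = 4, y in [2, 15]  -> 2 point(s)
  x = 1: RHS = 8, y in [5, 12]  -> 2 point(s)
  x = 2: RHS = 1, y in [1, 16]  -> 2 point(s)
  x = 5: RHS = 8, y in [5, 12]  -> 2 point(s)
  x = 6: RHS = 0, y in [0]  -> 1 point(s)
  x = 8: RHS = 13, y in [8, 9]  -> 2 point(s)
  x = 11: RHS = 8, y in [5, 12]  -> 2 point(s)
  x = 12: RHS = 0, y in [0]  -> 1 point(s)
  x = 13: RHS = 13, y in [8, 9]  -> 2 point(s)
  x = 14: RHS = 2, y in [6, 11]  -> 2 point(s)
  x = 16: RHS = 0, y in [0]  -> 1 point(s)
Affine points: 19. Add the point at infinity: total = 20.

#E(F_17) = 20


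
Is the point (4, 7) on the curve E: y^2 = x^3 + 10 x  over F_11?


Check whether y^2 = x^3 + 10 x + 0 (mod 11) for (x, y) = (4, 7).
LHS: y^2 = 7^2 mod 11 = 5
RHS: x^3 + 10 x + 0 = 4^3 + 10*4 + 0 mod 11 = 5
LHS = RHS

Yes, on the curve


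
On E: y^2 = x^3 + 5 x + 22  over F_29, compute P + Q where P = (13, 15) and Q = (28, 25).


P != Q, so use the chord formula.
s = (y2 - y1) / (x2 - x1) = (10) / (15) mod 29 = 20
x3 = s^2 - x1 - x2 mod 29 = 20^2 - 13 - 28 = 11
y3 = s (x1 - x3) - y1 mod 29 = 20 * (13 - 11) - 15 = 25

P + Q = (11, 25)


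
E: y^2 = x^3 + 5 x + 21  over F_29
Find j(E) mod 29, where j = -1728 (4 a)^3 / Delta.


Delta = -16(4 a^3 + 27 b^2) mod 29 = 22
-1728 * (4 a)^3 = -1728 * (4*5)^3 mod 29 = 10
j = 10 * 22^(-1) mod 29 = 11

j = 11 (mod 29)


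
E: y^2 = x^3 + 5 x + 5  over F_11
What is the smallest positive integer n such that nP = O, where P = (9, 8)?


Compute successive multiples of P until we hit O:
  1P = (9, 8)
  2P = (5, 10)
  3P = (0, 4)
  4P = (6, 8)
  5P = (7, 3)
  6P = (4, 10)
  7P = (3, 5)
  8P = (2, 1)
  ... (continuing to 18P)
  18P = O

ord(P) = 18


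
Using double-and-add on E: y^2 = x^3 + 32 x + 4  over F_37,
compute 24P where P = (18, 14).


k = 24 = 11000_2 (binary, LSB first: 00011)
Double-and-add from P = (18, 14):
  bit 0 = 0: acc unchanged = O
  bit 1 = 0: acc unchanged = O
  bit 2 = 0: acc unchanged = O
  bit 3 = 1: acc = O + (0, 2) = (0, 2)
  bit 4 = 1: acc = (0, 2) + (27, 4) = (13, 8)

24P = (13, 8)


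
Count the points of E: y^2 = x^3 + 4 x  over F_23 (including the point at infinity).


For each x in F_23, count y with y^2 = x^3 + 4 x + 0 mod 23:
  x = 0: RHS = 0, y in [0]  -> 1 point(s)
  x = 2: RHS = 16, y in [4, 19]  -> 2 point(s)
  x = 3: RHS = 16, y in [4, 19]  -> 2 point(s)
  x = 7: RHS = 3, y in [7, 16]  -> 2 point(s)
  x = 9: RHS = 6, y in [11, 12]  -> 2 point(s)
  x = 11: RHS = 18, y in [8, 15]  -> 2 point(s)
  x = 13: RHS = 18, y in [8, 15]  -> 2 point(s)
  x = 15: RHS = 8, y in [10, 13]  -> 2 point(s)
  x = 17: RHS = 13, y in [6, 17]  -> 2 point(s)
  x = 18: RHS = 16, y in [4, 19]  -> 2 point(s)
  x = 19: RHS = 12, y in [9, 14]  -> 2 point(s)
  x = 22: RHS = 18, y in [8, 15]  -> 2 point(s)
Affine points: 23. Add the point at infinity: total = 24.

#E(F_23) = 24


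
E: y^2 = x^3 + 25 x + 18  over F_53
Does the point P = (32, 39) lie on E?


Check whether y^2 = x^3 + 25 x + 18 (mod 53) for (x, y) = (32, 39).
LHS: y^2 = 39^2 mod 53 = 37
RHS: x^3 + 25 x + 18 = 32^3 + 25*32 + 18 mod 53 = 37
LHS = RHS

Yes, on the curve


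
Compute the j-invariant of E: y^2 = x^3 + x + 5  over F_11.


Delta = -16(4 a^3 + 27 b^2) mod 11 = 4
-1728 * (4 a)^3 = -1728 * (4*1)^3 mod 11 = 2
j = 2 * 4^(-1) mod 11 = 6

j = 6 (mod 11)


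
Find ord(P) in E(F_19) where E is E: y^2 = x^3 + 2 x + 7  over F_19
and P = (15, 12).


Compute successive multiples of P until we hit O:
  1P = (15, 12)
  2P = (13, 8)
  3P = (14, 9)
  4P = (18, 17)
  5P = (12, 12)
  6P = (11, 7)
  7P = (10, 18)
  8P = (0, 8)
  ... (continuing to 22P)
  22P = O

ord(P) = 22


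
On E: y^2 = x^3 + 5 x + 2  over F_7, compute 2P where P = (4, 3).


Doubling: s = (3 x1^2 + a) / (2 y1)
s = (3*4^2 + 5) / (2*3) mod 7 = 3
x3 = s^2 - 2 x1 mod 7 = 3^2 - 2*4 = 1
y3 = s (x1 - x3) - y1 mod 7 = 3 * (4 - 1) - 3 = 6

2P = (1, 6)


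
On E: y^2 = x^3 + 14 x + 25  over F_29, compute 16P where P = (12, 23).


k = 16 = 10000_2 (binary, LSB first: 00001)
Double-and-add from P = (12, 23):
  bit 0 = 0: acc unchanged = O
  bit 1 = 0: acc unchanged = O
  bit 2 = 0: acc unchanged = O
  bit 3 = 0: acc unchanged = O
  bit 4 = 1: acc = O + (24, 2) = (24, 2)

16P = (24, 2)


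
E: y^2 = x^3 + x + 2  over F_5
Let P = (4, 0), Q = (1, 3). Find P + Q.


P != Q, so use the chord formula.
s = (y2 - y1) / (x2 - x1) = (3) / (2) mod 5 = 4
x3 = s^2 - x1 - x2 mod 5 = 4^2 - 4 - 1 = 1
y3 = s (x1 - x3) - y1 mod 5 = 4 * (4 - 1) - 0 = 2

P + Q = (1, 2)


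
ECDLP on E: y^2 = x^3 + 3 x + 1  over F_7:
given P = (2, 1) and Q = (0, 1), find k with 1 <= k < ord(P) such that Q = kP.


Enumerate multiples of P until we hit Q = (0, 1):
  1P = (2, 1)
  2P = (5, 1)
  3P = (0, 6)
  4P = (6, 2)
  5P = (3, 4)
  6P = (4, 0)
  7P = (3, 3)
  8P = (6, 5)
  9P = (0, 1)
Match found at i = 9.

k = 9


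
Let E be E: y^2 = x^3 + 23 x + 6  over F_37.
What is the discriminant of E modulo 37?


4 a^3 + 27 b^2 = 4*23^3 + 27*6^2 = 48668 + 972 = 49640
Delta = -16 * (49640) = -794240
Delta mod 37 = 2

Delta = 2 (mod 37)


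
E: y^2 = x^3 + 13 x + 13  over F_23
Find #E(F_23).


For each x in F_23, count y with y^2 = x^3 + 13 x + 13 mod 23:
  x = 0: RHS = 13, y in [6, 17]  -> 2 point(s)
  x = 1: RHS = 4, y in [2, 21]  -> 2 point(s)
  x = 2: RHS = 1, y in [1, 22]  -> 2 point(s)
  x = 6: RHS = 8, y in [10, 13]  -> 2 point(s)
  x = 8: RHS = 8, y in [10, 13]  -> 2 point(s)
  x = 9: RHS = 8, y in [10, 13]  -> 2 point(s)
  x = 10: RHS = 16, y in [4, 19]  -> 2 point(s)
  x = 14: RHS = 18, y in [8, 15]  -> 2 point(s)
  x = 15: RHS = 18, y in [8, 15]  -> 2 point(s)
  x = 16: RHS = 16, y in [4, 19]  -> 2 point(s)
  x = 17: RHS = 18, y in [8, 15]  -> 2 point(s)
  x = 19: RHS = 12, y in [9, 14]  -> 2 point(s)
  x = 20: RHS = 16, y in [4, 19]  -> 2 point(s)
  x = 21: RHS = 2, y in [5, 18]  -> 2 point(s)
Affine points: 28. Add the point at infinity: total = 29.

#E(F_23) = 29


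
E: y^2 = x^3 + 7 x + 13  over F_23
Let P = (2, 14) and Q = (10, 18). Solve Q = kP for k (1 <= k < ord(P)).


Enumerate multiples of P until we hit Q = (10, 18):
  1P = (2, 14)
  2P = (4, 6)
  3P = (10, 18)
Match found at i = 3.

k = 3


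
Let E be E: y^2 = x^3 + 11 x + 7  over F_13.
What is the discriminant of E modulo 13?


4 a^3 + 27 b^2 = 4*11^3 + 27*7^2 = 5324 + 1323 = 6647
Delta = -16 * (6647) = -106352
Delta mod 13 = 1

Delta = 1 (mod 13)


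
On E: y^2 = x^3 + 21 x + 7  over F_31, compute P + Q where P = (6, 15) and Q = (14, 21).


P != Q, so use the chord formula.
s = (y2 - y1) / (x2 - x1) = (6) / (8) mod 31 = 24
x3 = s^2 - x1 - x2 mod 31 = 24^2 - 6 - 14 = 29
y3 = s (x1 - x3) - y1 mod 31 = 24 * (6 - 29) - 15 = 22

P + Q = (29, 22)


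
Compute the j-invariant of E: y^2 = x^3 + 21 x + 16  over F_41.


Delta = -16(4 a^3 + 27 b^2) mod 41 = 18
-1728 * (4 a)^3 = -1728 * (4*21)^3 mod 41 = 34
j = 34 * 18^(-1) mod 41 = 11

j = 11 (mod 41)


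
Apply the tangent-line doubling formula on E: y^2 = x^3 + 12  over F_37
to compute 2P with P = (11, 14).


Doubling: s = (3 x1^2 + a) / (2 y1)
s = (3*11^2 + 0) / (2*14) mod 37 = 9
x3 = s^2 - 2 x1 mod 37 = 9^2 - 2*11 = 22
y3 = s (x1 - x3) - y1 mod 37 = 9 * (11 - 22) - 14 = 35

2P = (22, 35)


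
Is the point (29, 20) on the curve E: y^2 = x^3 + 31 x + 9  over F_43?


Check whether y^2 = x^3 + 31 x + 9 (mod 43) for (x, y) = (29, 20).
LHS: y^2 = 20^2 mod 43 = 13
RHS: x^3 + 31 x + 9 = 29^3 + 31*29 + 9 mod 43 = 13
LHS = RHS

Yes, on the curve


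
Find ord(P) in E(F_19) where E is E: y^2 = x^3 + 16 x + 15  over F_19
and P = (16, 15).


Compute successive multiples of P until we hit O:
  1P = (16, 15)
  2P = (15, 1)
  3P = (13, 8)
  4P = (6, 2)
  5P = (8, 3)
  6P = (2, 6)
  7P = (5, 7)
  8P = (18, 6)
  ... (continuing to 22P)
  22P = O

ord(P) = 22


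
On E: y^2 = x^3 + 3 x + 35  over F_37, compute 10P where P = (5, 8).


k = 10 = 1010_2 (binary, LSB first: 0101)
Double-and-add from P = (5, 8):
  bit 0 = 0: acc unchanged = O
  bit 1 = 1: acc = O + (34, 31) = (34, 31)
  bit 2 = 0: acc unchanged = (34, 31)
  bit 3 = 1: acc = (34, 31) + (30, 2) = (14, 3)

10P = (14, 3)


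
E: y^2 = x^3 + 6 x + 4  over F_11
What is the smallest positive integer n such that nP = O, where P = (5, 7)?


Compute successive multiples of P until we hit O:
  1P = (5, 7)
  2P = (4, 9)
  3P = (6, 6)
  4P = (1, 0)
  5P = (6, 5)
  6P = (4, 2)
  7P = (5, 4)
  8P = O

ord(P) = 8


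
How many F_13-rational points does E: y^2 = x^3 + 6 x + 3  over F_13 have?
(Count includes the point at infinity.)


For each x in F_13, count y with y^2 = x^3 + 6 x + 3 mod 13:
  x = 0: RHS = 3, y in [4, 9]  -> 2 point(s)
  x = 1: RHS = 10, y in [6, 7]  -> 2 point(s)
  x = 2: RHS = 10, y in [6, 7]  -> 2 point(s)
  x = 3: RHS = 9, y in [3, 10]  -> 2 point(s)
  x = 4: RHS = 0, y in [0]  -> 1 point(s)
  x = 8: RHS = 4, y in [2, 11]  -> 2 point(s)
  x = 10: RHS = 10, y in [6, 7]  -> 2 point(s)
  x = 11: RHS = 9, y in [3, 10]  -> 2 point(s)
  x = 12: RHS = 9, y in [3, 10]  -> 2 point(s)
Affine points: 17. Add the point at infinity: total = 18.

#E(F_13) = 18


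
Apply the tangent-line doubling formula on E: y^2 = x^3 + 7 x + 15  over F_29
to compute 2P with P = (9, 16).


Doubling: s = (3 x1^2 + a) / (2 y1)
s = (3*9^2 + 7) / (2*16) mod 29 = 6
x3 = s^2 - 2 x1 mod 29 = 6^2 - 2*9 = 18
y3 = s (x1 - x3) - y1 mod 29 = 6 * (9 - 18) - 16 = 17

2P = (18, 17)


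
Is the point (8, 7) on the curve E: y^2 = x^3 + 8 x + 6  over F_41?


Check whether y^2 = x^3 + 8 x + 6 (mod 41) for (x, y) = (8, 7).
LHS: y^2 = 7^2 mod 41 = 8
RHS: x^3 + 8 x + 6 = 8^3 + 8*8 + 6 mod 41 = 8
LHS = RHS

Yes, on the curve


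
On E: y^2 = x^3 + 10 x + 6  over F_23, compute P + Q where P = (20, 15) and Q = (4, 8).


P != Q, so use the chord formula.
s = (y2 - y1) / (x2 - x1) = (16) / (7) mod 23 = 22
x3 = s^2 - x1 - x2 mod 23 = 22^2 - 20 - 4 = 0
y3 = s (x1 - x3) - y1 mod 23 = 22 * (20 - 0) - 15 = 11

P + Q = (0, 11)


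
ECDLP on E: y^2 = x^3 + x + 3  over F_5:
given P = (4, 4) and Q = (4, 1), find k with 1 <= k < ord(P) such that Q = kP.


Enumerate multiples of P until we hit Q = (4, 1):
  1P = (4, 4)
  2P = (1, 0)
  3P = (4, 1)
Match found at i = 3.

k = 3


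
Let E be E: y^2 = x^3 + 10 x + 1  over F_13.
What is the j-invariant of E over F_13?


Delta = -16(4 a^3 + 27 b^2) mod 13 = 9
-1728 * (4 a)^3 = -1728 * (4*10)^3 mod 13 = 1
j = 1 * 9^(-1) mod 13 = 3

j = 3 (mod 13)


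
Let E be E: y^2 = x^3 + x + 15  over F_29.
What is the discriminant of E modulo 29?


4 a^3 + 27 b^2 = 4*1^3 + 27*15^2 = 4 + 6075 = 6079
Delta = -16 * (6079) = -97264
Delta mod 29 = 2

Delta = 2 (mod 29)


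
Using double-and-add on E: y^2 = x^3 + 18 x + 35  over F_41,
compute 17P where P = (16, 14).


k = 17 = 10001_2 (binary, LSB first: 10001)
Double-and-add from P = (16, 14):
  bit 0 = 1: acc = O + (16, 14) = (16, 14)
  bit 1 = 0: acc unchanged = (16, 14)
  bit 2 = 0: acc unchanged = (16, 14)
  bit 3 = 0: acc unchanged = (16, 14)
  bit 4 = 1: acc = (16, 14) + (26, 30) = (36, 36)

17P = (36, 36)


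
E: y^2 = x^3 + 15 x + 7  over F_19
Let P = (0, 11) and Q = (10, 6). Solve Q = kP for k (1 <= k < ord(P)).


Enumerate multiples of P until we hit Q = (10, 6):
  1P = (0, 11)
  2P = (6, 16)
  3P = (10, 6)
Match found at i = 3.

k = 3


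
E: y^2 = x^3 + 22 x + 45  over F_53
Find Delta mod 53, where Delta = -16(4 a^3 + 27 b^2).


4 a^3 + 27 b^2 = 4*22^3 + 27*45^2 = 42592 + 54675 = 97267
Delta = -16 * (97267) = -1556272
Delta mod 53 = 20

Delta = 20 (mod 53)


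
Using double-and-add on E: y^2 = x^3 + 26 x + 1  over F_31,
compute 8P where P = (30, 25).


k = 8 = 1000_2 (binary, LSB first: 0001)
Double-and-add from P = (30, 25):
  bit 0 = 0: acc unchanged = O
  bit 1 = 0: acc unchanged = O
  bit 2 = 0: acc unchanged = O
  bit 3 = 1: acc = O + (23, 5) = (23, 5)

8P = (23, 5)


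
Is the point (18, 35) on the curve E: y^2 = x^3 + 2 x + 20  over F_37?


Check whether y^2 = x^3 + 2 x + 20 (mod 37) for (x, y) = (18, 35).
LHS: y^2 = 35^2 mod 37 = 4
RHS: x^3 + 2 x + 20 = 18^3 + 2*18 + 20 mod 37 = 5
LHS != RHS

No, not on the curve
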